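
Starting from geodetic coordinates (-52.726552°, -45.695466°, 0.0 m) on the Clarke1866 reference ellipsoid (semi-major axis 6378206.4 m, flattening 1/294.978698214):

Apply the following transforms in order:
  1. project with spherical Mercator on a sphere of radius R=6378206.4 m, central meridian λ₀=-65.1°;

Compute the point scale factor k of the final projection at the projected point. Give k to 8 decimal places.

1.65120125

start: φ=-52.726552°, λ=-45.695466°, h=0.000 m
→ into merc (λ₀=-65.1°): φ=-52.72655200°, λ−λ₀=19.40453400°
scale k = 1.65120125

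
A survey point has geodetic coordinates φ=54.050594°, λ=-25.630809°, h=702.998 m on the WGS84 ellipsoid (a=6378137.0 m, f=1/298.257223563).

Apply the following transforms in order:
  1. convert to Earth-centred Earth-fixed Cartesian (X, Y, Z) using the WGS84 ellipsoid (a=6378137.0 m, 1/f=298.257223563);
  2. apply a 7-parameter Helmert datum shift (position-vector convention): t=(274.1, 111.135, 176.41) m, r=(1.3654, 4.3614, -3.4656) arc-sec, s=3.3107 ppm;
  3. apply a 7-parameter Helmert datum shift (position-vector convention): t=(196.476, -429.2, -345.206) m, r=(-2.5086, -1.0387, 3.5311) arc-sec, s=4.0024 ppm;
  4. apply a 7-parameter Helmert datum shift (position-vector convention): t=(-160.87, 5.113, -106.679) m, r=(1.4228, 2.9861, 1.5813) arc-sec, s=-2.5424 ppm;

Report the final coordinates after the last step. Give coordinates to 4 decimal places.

start: φ=54.050594°, λ=-25.630809°, h=702.998 m
→ ECEF (a=6378137.000, f=1/298.257223563): X=3383768.5113, Y=-1623467.9981, Z=5140620.9690
→ Helmert 7p (PV): X=3384135.2339, Y=-1623453.1204, Z=5140732.1023
→ Helmert 7p (PV): X=3384347.1594, Y=-1623768.3619, Z=5140444.2579
→ Helmert 7p (PV): X=3384264.5515, Y=-1623768.6334, Z=5140264.3141

X=3384264.5515 m, Y=-1623768.6334 m, Z=5140264.3141 m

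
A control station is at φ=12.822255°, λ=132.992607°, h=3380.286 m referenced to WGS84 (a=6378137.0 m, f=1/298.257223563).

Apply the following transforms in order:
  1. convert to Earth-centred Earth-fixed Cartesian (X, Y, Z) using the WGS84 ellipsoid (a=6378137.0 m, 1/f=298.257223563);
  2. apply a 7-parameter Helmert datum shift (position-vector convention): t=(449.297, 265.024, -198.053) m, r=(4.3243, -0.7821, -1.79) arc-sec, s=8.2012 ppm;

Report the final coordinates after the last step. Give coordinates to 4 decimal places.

start: φ=12.822255°, λ=132.992607°, h=3380.286 m
→ ECEF (a=6378137.000, f=1/298.257223563): X=-4243766.9501, Y=4552060.3415, Z=1406988.6579
→ Helmert 7p (PV): X=-4243318.2882, Y=4552370.0288, Z=1406881.4864

X=-4243318.2882 m, Y=4552370.0288 m, Z=1406881.4864 m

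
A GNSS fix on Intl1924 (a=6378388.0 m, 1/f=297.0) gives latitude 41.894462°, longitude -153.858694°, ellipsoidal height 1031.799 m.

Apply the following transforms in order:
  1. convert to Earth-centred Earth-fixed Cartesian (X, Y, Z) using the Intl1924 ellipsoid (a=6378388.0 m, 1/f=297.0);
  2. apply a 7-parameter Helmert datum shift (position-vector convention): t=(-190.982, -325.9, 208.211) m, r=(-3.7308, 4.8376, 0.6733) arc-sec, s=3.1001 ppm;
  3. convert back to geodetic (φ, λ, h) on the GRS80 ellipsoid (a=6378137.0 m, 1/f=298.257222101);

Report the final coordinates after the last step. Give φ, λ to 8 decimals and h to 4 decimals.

start: φ=41.894462°, λ=-153.858694°, h=1031.799 m
→ ECEF (a=6378388.000, f=1/297.0): X=-4269347.9927, Y=-2095349.9147, Z=4237647.0771
→ Helmert 7p (PV): X=-4269445.9830, Y=-2095619.5984, Z=4238006.4556
→ geod (Bowring, a=6378137.000): φ=41.89480969°, λ=-153.85629756°, h=1636.0418 m

φ=41.89480969°, λ=-153.85629756°, h=1636.0418 m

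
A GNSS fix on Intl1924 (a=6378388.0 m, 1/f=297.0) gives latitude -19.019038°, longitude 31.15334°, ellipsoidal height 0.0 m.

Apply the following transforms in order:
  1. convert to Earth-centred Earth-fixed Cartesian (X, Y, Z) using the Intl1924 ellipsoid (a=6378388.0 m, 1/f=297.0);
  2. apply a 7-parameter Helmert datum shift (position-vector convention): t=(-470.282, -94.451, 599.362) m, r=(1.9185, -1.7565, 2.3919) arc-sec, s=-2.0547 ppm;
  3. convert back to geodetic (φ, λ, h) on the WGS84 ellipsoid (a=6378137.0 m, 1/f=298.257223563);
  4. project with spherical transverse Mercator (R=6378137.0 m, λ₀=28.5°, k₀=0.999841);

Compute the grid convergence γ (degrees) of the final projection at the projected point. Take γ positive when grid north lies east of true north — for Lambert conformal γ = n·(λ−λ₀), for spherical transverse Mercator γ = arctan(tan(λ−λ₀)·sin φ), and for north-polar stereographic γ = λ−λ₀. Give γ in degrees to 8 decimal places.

start: φ=-19.019038°, λ=31.153340°, h=0.000 m
→ ECEF (a=6378388.000, f=1/297.0): X=5162397.8093, Y=3120715.9995, Z=-2065367.4528
→ Helmert 7p (PV): X=5161898.3197, Y=3120694.2109, Z=-2064690.8593
→ geod (Bowring, a=6378137.000): φ=-19.01404332°, λ=31.15561738°, h=-393.9134 m
→ into tm (λ₀=28.5°): φ=-19.01404332°, λ−λ₀=2.65561738°
convergence γ = -0.86575405°

-0.86575405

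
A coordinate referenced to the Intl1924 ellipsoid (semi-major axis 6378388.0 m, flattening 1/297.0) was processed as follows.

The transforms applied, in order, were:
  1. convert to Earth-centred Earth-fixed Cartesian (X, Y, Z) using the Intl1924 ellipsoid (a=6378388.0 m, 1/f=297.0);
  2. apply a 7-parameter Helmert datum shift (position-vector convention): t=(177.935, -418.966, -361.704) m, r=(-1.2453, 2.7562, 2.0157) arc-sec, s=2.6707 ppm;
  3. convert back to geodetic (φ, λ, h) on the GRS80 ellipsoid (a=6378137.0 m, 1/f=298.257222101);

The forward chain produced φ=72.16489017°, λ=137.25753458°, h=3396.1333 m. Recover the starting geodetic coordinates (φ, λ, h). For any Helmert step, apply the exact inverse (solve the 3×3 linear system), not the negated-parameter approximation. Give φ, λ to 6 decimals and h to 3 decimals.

start: φ=72.164890°, λ=137.257535°, h=3396.133 m
→ ECEF (a=6378137.000, f=1/298.257222101): X=-1439799.6262, Y=1330585.9995, Z=6052579.8044
→ Helmert⁻¹: X=-1440041.5903, Y=1330978.9397, Z=6052914.1360
→ geod (Bowring, a=6378388.000): φ=72.16249700°, λ=137.25390100°, h=3682.2830 m

φ=72.162497°, λ=137.253901°, h=3682.283 m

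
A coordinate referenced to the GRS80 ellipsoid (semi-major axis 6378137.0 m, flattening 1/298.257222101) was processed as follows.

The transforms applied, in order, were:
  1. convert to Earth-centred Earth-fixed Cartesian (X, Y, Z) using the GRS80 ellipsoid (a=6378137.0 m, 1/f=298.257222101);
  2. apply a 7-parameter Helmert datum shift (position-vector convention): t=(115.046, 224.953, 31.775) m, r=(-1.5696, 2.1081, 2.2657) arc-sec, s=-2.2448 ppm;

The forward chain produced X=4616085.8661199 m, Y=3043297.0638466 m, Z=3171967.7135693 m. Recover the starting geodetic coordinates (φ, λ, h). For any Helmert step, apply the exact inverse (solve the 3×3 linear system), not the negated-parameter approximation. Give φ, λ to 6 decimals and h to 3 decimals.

start: X=4616085.8661, Y=3043297.0638, Z=3171967.7136 m
→ Helmert⁻¹: X=4615982.1886, Y=3043004.1002, Z=3172013.3921
→ geod (Bowring, a=6378137.000): φ=30.01054600°, λ=33.39415700°, h=1254.1660 m

φ=30.010546°, λ=33.394157°, h=1254.166 m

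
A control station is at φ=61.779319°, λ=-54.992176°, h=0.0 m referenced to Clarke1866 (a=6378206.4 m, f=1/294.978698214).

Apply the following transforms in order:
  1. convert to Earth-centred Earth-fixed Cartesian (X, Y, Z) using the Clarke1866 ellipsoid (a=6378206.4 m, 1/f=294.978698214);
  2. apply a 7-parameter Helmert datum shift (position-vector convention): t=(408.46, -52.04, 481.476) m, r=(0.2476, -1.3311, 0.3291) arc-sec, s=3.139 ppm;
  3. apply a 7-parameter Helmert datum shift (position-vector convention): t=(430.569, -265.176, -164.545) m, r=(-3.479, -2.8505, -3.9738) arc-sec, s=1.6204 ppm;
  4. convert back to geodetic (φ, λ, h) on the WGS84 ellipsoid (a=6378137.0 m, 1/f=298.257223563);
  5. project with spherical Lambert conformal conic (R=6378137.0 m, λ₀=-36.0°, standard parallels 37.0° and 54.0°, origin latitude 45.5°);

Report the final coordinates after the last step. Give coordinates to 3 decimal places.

start: φ=61.779319°, λ=-54.992176°, h=0.000 m
→ ECEF (a=6378206.400, f=1/294.978698214): X=1734839.9066, Y=-2476888.2112, Z=5596732.0703
→ Helmert 7p (PV): X=1735221.6464, Y=-2476951.9765, Z=5597239.3367
→ Helmert 7p (PV): X=1735529.9554, Y=-2477160.1893, Z=5597149.6196
→ geod (Bowring, a=6378137.000): φ=61.77441719°, λ=-54.98442506°, h=545.3142 m
→ lcc (R=6378137.0, λ₀=-36.0°): E=-1024169.9220, N=1939503.9803

E=-1024169.922 m, N=1939503.980 m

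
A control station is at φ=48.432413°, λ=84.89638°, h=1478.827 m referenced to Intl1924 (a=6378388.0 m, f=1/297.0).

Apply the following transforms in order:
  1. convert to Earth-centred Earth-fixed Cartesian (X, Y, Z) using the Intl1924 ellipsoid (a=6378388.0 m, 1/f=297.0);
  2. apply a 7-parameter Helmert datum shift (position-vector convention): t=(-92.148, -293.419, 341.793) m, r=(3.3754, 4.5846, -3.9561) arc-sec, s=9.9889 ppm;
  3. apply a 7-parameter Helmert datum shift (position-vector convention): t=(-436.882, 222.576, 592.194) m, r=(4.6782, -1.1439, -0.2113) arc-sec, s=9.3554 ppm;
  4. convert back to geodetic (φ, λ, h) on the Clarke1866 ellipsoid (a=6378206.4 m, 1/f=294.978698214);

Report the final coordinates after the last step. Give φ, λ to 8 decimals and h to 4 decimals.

start: φ=48.432413°, λ=84.896380°, h=1478.827 m
→ ECEF (a=6378388.000, f=1/297.0): X=377271.7502, Y=4224232.7805, Z=4750110.0891
→ Helmert 7p (PV): X=377369.9718, Y=4223896.5874, Z=4750560.0726
→ Helmert 7p (PV): X=376914.6015, Y=4224050.5468, Z=4751294.6040
→ geod (Bowring, a=6378206.400): φ=48.44222085°, λ=84.90096711°, h=2487.1473 m

φ=48.44222085°, λ=84.90096711°, h=2487.1473 m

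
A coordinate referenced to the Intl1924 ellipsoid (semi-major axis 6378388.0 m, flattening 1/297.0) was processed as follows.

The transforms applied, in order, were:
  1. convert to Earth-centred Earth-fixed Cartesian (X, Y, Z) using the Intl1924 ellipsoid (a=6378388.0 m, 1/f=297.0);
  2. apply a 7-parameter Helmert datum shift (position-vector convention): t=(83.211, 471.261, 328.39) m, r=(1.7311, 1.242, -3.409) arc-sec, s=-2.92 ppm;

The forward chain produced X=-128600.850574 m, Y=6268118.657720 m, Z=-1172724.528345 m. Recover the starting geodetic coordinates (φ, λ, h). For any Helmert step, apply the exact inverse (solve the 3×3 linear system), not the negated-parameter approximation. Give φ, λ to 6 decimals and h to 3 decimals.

start: X=-128600.8506, Y=6268118.6577, Z=-1172724.5283 m
→ Helmert⁻¹: X=-128780.9610, Y=6267653.7245, Z=-1173109.7211
→ geod (Bowring, a=6378388.000): φ=-10.66923400°, λ=91.17708600°, h=135.9850 m

φ=-10.669234°, λ=91.177086°, h=135.985 m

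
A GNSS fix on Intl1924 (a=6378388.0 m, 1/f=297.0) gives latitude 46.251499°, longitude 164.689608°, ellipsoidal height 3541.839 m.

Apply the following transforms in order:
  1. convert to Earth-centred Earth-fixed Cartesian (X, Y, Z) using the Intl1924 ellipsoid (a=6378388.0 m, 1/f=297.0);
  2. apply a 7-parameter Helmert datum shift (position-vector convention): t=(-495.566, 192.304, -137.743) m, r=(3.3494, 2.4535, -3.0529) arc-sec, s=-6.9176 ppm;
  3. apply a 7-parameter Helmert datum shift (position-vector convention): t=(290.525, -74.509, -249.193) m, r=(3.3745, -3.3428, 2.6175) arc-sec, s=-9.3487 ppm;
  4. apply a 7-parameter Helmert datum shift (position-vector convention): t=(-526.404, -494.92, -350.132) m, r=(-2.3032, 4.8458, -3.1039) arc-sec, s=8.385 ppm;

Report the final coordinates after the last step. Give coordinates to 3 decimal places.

start: φ=46.251499°, λ=164.689608°, h=3541.839 m
→ ECEF (a=6378388.000, f=1/297.0): X=-4263927.0488, Y=1167309.7308, Z=4587264.9247
→ Helmert 7p (PV): X=-4264321.2769, Y=1167482.5801, Z=4587165.1225
→ Helmert 7p (PV): X=-4264080.0418, Y=1167267.9975, Z=4586823.0369
→ Helmert 7p (PV): X=-4264516.8751, Y=1166898.2499, Z=4586598.5086

X=-4264516.875 m, Y=1166898.250 m, Z=4586598.509 m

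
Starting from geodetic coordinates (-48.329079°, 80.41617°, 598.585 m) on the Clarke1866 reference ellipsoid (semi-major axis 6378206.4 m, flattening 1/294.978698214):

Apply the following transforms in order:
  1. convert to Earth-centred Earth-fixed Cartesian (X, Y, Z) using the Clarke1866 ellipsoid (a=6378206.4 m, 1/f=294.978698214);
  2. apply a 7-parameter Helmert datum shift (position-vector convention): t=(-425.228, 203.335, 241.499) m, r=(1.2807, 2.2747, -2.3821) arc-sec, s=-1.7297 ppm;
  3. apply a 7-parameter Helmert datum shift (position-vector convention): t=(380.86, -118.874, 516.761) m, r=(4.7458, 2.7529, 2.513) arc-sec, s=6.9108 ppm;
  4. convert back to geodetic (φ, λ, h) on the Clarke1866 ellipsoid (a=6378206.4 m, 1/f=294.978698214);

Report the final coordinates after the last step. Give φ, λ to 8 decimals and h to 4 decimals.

start: φ=-48.329079°, λ=80.416170°, h=598.585 m
→ ECEF (a=6378206.400, f=1/294.978698214): X=707415.9300, Y=4189684.6109, Z=-4741525.3494
→ Helmert 7p (PV): X=706985.5742, Y=4189901.9694, Z=-4741257.4367
→ Helmert 7p (PV): X=707256.9933, Y=4189929.7534, Z=-4740686.4742
→ geod (Bowring, a=6378206.400): φ=-48.32261736°, λ=80.41883351°, h=115.1248 m

φ=-48.32261736°, λ=80.41883351°, h=115.1248 m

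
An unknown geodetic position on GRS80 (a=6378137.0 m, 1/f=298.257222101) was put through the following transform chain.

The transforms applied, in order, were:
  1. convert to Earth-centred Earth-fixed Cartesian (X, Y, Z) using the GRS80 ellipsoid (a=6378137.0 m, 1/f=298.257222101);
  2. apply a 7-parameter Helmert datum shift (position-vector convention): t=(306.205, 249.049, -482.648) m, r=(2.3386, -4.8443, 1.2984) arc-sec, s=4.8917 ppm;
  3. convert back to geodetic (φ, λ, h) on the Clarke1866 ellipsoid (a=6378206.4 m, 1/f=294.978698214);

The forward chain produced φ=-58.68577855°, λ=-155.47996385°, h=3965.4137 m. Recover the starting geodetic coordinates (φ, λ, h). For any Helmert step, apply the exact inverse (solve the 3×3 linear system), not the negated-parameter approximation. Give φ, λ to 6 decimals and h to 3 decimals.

φ=-58.677213°, λ=-155.478557°, h=3615.904 m

start: φ=-58.685779°, λ=-155.479964°, h=3965.414 m
→ ECEF (a=6378206.400, f=1/294.978698214): X=-3025350.4874, Y=-1380009.5313, Z=-5429015.5895
→ Helmert⁻¹: X=-3025778.0715, Y=-1380294.3285, Z=-5428419.6744
→ geod (Bowring, a=6378137.000): φ=-58.67721300°, λ=-155.47855700°, h=3615.9040 m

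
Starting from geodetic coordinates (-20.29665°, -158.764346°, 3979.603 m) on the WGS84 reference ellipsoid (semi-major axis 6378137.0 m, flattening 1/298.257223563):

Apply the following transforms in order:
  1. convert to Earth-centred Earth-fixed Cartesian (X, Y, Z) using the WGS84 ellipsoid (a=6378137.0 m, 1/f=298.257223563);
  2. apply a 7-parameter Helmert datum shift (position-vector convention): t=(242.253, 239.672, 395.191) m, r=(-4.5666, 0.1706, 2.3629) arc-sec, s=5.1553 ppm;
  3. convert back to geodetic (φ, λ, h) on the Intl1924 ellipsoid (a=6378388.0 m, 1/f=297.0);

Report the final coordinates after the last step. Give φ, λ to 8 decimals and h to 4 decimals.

φ=-20.29431123°, λ=-158.76455951°, h=3342.0486 m

start: φ=-20.296650°, λ=-158.764346°, h=3979.603 m
→ ECEF (a=6378137.000, f=1/298.257223563): X=-5581645.6899, Y=-2168974.5458, Z=-2199908.4453
→ Helmert 7p (PV): X=-5581409.1844, Y=-2168858.7025, Z=-2199471.9586
→ geod (Bowring, a=6378388.000): φ=-20.29431123°, λ=-158.76455951°, h=3342.0486 m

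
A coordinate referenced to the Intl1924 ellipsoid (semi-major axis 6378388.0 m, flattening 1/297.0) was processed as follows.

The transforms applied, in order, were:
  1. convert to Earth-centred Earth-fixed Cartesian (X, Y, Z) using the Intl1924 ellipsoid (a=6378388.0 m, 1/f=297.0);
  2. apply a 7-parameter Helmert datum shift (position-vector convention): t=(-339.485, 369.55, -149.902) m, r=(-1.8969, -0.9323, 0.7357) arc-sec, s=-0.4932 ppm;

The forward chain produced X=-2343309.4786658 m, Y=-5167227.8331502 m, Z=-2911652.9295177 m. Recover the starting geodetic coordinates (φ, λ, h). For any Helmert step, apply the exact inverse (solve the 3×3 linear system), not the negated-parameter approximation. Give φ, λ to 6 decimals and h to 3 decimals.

start: X=-2343309.4787, Y=-5167227.8332, Z=-2911652.9295 m
→ Helmert⁻¹: X=-2343002.7407, Y=-5167564.7991, Z=-2911541.3964
→ geod (Bowring, a=6378388.000): φ=-27.32158200°, λ=-114.38980500°, h=3445.9210 m

φ=-27.321582°, λ=-114.389805°, h=3445.921 m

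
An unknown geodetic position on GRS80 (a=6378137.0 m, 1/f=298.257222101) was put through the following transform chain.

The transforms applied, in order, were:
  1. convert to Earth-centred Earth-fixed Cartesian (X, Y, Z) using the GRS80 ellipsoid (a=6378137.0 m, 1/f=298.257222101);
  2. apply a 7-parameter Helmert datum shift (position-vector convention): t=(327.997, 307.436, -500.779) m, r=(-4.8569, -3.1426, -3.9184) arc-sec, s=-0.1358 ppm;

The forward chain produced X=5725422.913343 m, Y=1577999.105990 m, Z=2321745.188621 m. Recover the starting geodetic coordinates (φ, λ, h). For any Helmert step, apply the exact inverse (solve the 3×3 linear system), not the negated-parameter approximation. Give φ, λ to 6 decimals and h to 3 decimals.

start: X=5725422.9133, Y=1577999.1060, Z=2321745.1886 m
→ Helmert⁻¹: X=5725101.1019, Y=1577745.9631, Z=2322196.2078
→ geod (Bowring, a=6378137.000): φ=21.48828200°, λ=15.40735200°, h=1126.0530 m

φ=21.488282°, λ=15.407352°, h=1126.053 m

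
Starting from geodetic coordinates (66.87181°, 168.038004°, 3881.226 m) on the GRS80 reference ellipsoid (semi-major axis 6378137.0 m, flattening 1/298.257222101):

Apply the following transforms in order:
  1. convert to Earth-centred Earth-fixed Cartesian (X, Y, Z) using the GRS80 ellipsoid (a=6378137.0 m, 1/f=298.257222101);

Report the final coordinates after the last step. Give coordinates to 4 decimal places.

start: φ=66.871810°, λ=168.038004°, h=3881.226 m
→ ECEF (a=6378137.000, f=1/298.257222101): X=-2459323.7879, Y=521040.6908, Z=5846382.0728

X=-2459323.7879 m, Y=521040.6908 m, Z=5846382.0728 m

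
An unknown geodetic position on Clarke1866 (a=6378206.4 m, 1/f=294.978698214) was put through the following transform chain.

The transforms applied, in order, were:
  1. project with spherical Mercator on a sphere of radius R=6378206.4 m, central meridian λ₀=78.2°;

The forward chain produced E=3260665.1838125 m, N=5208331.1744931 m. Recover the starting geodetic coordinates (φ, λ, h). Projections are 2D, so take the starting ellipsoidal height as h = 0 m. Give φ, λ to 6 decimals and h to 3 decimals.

start: E=3260665.1838, N=5208331.1745 m
→ merc⁻¹: φ=42.31494800°, λ=107.49073500°

φ=42.314948°, λ=107.490735°, h=0.000 m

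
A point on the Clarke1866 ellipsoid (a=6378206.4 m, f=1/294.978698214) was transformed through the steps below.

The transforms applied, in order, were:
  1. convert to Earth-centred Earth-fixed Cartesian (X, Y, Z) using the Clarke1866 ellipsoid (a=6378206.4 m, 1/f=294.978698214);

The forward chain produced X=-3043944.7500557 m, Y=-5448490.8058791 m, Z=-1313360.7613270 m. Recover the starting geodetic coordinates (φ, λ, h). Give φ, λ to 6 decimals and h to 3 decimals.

φ=-11.962384°, λ=-119.191074°, h=533.455 m

start: X=-3043944.7501, Y=-5448490.8059, Z=-1313360.7613 m
→ geod (Bowring, a=6378206.400): φ=-11.96238400°, λ=-119.19107400°, h=533.4550 m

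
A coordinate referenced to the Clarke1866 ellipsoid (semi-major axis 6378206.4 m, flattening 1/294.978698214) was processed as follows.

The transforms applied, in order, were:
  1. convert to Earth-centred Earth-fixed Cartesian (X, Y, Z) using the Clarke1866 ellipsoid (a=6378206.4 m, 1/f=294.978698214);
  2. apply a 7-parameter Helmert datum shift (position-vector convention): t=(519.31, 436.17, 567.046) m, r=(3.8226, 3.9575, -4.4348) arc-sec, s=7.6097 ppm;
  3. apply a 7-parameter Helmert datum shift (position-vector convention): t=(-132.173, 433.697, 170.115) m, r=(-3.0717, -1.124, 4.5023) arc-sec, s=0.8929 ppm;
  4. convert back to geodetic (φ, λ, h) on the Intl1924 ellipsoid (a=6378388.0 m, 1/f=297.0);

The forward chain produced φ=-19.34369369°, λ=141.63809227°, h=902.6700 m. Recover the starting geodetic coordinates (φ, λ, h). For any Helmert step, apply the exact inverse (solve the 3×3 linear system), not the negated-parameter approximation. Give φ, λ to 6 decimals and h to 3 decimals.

φ=-19.352260°, λ=141.646737°, h=1067.560 m

start: φ=-19.343694°, λ=141.638092°, h=902.670 m
→ ECEF (a=6378388.000, f=1/297.0): X=-4721410.8310, Y=3737035.9485, Z=-2099609.3115
→ Helmert⁻¹: X=-4721204.3197, Y=3736733.2371, Z=-2099696.1769
→ Helmert⁻¹: X=-4721727.7283, Y=3736128.1899, Z=-2100407.0738
→ geod (Bowring, a=6378206.400): φ=-19.35226000°, λ=141.64673700°, h=1067.5600 m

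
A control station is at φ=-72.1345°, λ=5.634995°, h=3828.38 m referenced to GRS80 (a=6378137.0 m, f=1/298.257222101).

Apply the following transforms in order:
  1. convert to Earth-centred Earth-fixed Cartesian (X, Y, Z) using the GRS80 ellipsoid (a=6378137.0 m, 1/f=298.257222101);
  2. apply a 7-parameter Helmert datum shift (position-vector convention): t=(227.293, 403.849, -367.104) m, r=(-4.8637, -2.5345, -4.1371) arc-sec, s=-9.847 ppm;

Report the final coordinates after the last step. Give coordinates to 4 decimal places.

start: φ=-72.134500°, λ=5.634995°, h=3828.380 m
→ ECEF (a=6378137.000, f=1/298.257222101): X=1954352.2624, Y=192831.1384, Z=-6051951.1543
→ Helmert 7p (PV): X=1954638.5417, Y=193051.1872, Z=-6052239.1976

X=1954638.5417 m, Y=193051.1872 m, Z=-6052239.1976 m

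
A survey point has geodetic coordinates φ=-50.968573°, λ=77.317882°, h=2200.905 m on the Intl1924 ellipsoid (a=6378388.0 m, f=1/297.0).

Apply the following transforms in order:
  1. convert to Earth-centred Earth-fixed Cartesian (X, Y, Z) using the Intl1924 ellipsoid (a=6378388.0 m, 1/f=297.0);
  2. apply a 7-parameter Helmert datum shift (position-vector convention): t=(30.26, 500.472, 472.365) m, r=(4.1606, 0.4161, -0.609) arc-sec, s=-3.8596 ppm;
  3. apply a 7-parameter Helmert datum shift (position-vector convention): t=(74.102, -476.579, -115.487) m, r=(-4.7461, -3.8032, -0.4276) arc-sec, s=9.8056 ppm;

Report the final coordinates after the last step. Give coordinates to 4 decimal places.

start: φ=-50.968573°, λ=77.317882°, h=2200.905 m
→ ECEF (a=6378388.000, f=1/297.0): X=883946.5740, Y=3928096.1704, Z=-4933149.1889
→ Helmert 7p (PV): X=883975.0684, Y=3928678.3786, Z=-4932580.3332
→ Helmert 7p (PV): X=884156.9328, Y=3928124.9916, Z=-4932818.2866

X=884156.9328 m, Y=3928124.9916 m, Z=-4932818.2866 m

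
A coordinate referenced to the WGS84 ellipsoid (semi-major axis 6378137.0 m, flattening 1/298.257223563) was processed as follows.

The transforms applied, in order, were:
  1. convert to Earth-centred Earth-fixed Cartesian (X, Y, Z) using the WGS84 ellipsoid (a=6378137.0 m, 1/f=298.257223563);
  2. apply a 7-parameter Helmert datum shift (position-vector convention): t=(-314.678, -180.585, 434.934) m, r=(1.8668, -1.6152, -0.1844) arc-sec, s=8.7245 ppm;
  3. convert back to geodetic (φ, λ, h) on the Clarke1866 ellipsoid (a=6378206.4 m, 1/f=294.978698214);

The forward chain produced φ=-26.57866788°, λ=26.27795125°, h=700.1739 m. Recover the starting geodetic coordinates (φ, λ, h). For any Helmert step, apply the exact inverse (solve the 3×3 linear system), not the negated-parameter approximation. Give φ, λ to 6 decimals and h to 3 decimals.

start: φ=-26.578668°, λ=26.277951°, h=700.174 m
→ ECEF (a=6378206.400, f=1/294.978698214): X=5118707.3253, Y=2527372.2494, Z=-2836695.6951
→ Helmert⁻¹: X=5118952.8662, Y=2527509.6815, Z=-2837168.8370
→ geod (Bowring, a=6378137.000): φ=-26.57963700°, λ=26.27809700°, h=1185.0850 m

φ=-26.579637°, λ=26.278097°, h=1185.085 m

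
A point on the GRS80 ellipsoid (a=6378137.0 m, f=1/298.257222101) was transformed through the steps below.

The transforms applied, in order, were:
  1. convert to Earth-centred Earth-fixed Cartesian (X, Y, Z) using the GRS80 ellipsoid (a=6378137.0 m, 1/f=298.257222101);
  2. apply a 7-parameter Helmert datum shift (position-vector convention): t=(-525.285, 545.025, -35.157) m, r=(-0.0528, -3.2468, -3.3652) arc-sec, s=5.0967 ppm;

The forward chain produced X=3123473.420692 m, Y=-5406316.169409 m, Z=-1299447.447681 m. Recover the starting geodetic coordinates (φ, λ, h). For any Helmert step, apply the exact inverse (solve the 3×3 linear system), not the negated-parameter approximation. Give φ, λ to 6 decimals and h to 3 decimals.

start: X=3123473.4207, Y=-5406316.1694, Z=-1299447.4477 m
→ Helmert⁻¹: X=3124050.5404, Y=-5406782.3360, Z=-1299456.2275
→ geod (Bowring, a=6378137.000): φ=-11.83236600°, λ=-59.98058500°, h=965.7570 m

φ=-11.832366°, λ=-59.980585°, h=965.757 m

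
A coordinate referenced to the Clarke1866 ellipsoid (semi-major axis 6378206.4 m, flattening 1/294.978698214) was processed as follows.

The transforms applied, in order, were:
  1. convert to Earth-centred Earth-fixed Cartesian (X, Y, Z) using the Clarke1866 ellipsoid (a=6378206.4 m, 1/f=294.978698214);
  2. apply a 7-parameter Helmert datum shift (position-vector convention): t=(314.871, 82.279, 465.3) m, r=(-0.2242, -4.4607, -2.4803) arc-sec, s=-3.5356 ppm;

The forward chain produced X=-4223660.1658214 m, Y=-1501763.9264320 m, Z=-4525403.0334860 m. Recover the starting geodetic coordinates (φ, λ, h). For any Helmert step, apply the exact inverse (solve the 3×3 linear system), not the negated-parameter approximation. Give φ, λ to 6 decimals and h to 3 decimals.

φ=-45.465792°, λ=-160.426803°, h=3078.463 m

start: X=-4223660.1658, Y=-1501763.9264, Z=-4525403.0335 m
→ Helmert⁻¹: X=-4224069.7863, Y=-1501897.3898, Z=-4525794.6176
→ geod (Bowring, a=6378206.400): φ=-45.46579200°, λ=-160.42680300°, h=3078.4630 m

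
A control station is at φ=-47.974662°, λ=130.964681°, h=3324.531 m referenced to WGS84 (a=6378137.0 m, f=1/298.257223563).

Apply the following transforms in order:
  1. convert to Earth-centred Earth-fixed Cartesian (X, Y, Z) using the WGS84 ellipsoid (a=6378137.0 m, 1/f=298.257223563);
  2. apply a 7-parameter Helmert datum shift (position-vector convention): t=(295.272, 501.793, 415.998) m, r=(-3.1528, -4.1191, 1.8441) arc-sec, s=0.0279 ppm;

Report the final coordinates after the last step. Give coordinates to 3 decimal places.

X=-2805604.498 m, Y=3232319.702 m, Z=-4717149.896 m

start: φ=-47.974662°, λ=130.964681°, h=3324.531 m
→ ECEF (a=6378137.000, f=1/298.257223563): X=-2805965.0040, Y=3231915.0132, Z=-4717460.3267
→ Helmert 7p (PV): X=-2805604.4976, Y=3232319.7024, Z=-4717149.8958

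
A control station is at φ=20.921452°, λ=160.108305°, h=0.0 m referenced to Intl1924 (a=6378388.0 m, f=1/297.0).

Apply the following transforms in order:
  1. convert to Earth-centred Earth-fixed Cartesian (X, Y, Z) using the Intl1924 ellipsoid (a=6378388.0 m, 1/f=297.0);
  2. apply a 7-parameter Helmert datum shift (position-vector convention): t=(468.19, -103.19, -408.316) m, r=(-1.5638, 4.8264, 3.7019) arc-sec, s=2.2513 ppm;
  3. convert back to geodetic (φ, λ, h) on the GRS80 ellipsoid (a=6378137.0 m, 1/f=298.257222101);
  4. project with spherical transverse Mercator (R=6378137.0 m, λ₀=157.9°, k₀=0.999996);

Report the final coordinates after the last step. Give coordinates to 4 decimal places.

E=229674.2519 m, N=2330387.6180 m

start: φ=20.921452°, λ=160.108305°, h=0.000 m
→ ECEF (a=6378388.000, f=1/297.0): X=-5604807.5825, Y=2027993.1954, Z=2263302.6369
→ Helmert 7p (PV): X=-5604335.4485, Y=2027811.1388, Z=2263015.1884
→ geod (Bowring, a=6378137.000): φ=20.92010938°, λ=160.10840646°, h=-335.8137 m
→ tm (R=6378137.0, λ₀=157.9°): E=229674.2519, N=2330387.6180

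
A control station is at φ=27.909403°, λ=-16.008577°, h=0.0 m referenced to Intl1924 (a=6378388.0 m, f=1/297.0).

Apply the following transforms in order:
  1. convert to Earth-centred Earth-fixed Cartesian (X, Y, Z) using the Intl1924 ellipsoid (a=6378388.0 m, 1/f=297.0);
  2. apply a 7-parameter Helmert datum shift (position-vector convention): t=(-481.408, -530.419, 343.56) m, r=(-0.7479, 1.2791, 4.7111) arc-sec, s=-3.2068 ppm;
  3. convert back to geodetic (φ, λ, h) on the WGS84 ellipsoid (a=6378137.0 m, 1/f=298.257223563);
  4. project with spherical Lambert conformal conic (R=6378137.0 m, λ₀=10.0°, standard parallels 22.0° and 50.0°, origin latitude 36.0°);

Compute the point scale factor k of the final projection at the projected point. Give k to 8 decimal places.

start: φ=27.909403°, λ=-16.008577°, h=0.000 m
→ ECEF (a=6378388.000, f=1/297.0): X=5421923.1533, Y=-1555589.8647, Z=2967678.3717
→ Helmert 7p (PV): X=5421478.2912, Y=-1555980.6981, Z=2967984.4328
→ geod (Bowring, a=6378137.000): φ=27.91251357°, λ=-16.01363946°, h=91.6957 m
→ into lcc (λ₀=10.0°): φ=27.91251357°, λ−λ₀=-26.01363946°
scale k = 0.98063339

0.98063339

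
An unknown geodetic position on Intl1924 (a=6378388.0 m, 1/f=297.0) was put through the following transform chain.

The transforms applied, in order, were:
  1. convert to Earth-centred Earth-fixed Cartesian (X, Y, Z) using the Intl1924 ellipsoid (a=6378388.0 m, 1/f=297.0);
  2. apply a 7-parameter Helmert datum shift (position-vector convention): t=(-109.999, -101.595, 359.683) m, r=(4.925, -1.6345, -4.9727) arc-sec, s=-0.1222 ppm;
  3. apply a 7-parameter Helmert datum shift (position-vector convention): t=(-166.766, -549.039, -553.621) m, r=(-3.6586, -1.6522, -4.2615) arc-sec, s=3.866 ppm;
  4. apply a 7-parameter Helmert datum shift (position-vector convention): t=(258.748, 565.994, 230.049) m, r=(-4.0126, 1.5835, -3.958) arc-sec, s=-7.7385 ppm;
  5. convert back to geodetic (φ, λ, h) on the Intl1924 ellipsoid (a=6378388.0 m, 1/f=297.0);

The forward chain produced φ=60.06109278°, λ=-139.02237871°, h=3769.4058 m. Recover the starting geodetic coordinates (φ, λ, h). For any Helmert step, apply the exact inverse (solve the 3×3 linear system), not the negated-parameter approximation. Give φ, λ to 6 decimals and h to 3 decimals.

φ=60.061325°, λ=-139.018120°, h=3728.985 m

start: φ=60.061093°, λ=-139.022379°, h=3769.406 m
→ ECEF (a=6378388.000, f=1/297.0): X=-2410793.7060, Y=-2094018.4052, Z=5507262.2514
→ Helmert⁻¹: X=-2411073.1935, Y=-2094754.0056, Z=5507015.5585
→ Helmert⁻¹: X=-2410809.7213, Y=-2094344.3678, Z=5507530.0499
→ Helmert⁻¹: X=-2410605.8891, Y=-2094169.6476, Z=5507240.1448
→ geod (Bowring, a=6378388.000): φ=60.06132500°, λ=-139.01812000°, h=3728.9850 m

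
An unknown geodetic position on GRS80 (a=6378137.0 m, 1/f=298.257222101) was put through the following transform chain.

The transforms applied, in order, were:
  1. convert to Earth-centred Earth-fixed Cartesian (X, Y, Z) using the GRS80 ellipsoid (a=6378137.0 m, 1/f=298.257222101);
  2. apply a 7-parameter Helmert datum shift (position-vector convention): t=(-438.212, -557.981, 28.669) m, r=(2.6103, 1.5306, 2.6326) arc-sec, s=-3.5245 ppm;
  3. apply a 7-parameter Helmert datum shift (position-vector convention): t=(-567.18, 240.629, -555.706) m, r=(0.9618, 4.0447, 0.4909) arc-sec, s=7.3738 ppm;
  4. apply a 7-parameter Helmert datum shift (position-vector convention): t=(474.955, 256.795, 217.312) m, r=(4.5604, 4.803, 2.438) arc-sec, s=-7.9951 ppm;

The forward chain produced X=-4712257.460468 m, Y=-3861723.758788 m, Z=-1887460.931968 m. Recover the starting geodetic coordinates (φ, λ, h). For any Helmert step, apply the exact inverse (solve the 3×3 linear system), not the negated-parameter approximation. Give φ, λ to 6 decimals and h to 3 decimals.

start: X=-4712257.4605, Y=-3861723.7588, Z=-1887460.9320 m
→ Helmert⁻¹: X=-4712771.7858, Y=-3861997.4635, Z=-1887717.6894
→ Helmert⁻¹: X=-4712142.0440, Y=-3862207.1987, Z=-1887222.4603
→ Helmert⁻¹: X=-4711755.7208, Y=-3861626.5743, Z=-1887243.8756
→ geod (Bowring, a=6378137.000): φ=-17.32147200°, λ=-140.66288800°, h=1399.8100 m

φ=-17.321472°, λ=-140.662888°, h=1399.810 m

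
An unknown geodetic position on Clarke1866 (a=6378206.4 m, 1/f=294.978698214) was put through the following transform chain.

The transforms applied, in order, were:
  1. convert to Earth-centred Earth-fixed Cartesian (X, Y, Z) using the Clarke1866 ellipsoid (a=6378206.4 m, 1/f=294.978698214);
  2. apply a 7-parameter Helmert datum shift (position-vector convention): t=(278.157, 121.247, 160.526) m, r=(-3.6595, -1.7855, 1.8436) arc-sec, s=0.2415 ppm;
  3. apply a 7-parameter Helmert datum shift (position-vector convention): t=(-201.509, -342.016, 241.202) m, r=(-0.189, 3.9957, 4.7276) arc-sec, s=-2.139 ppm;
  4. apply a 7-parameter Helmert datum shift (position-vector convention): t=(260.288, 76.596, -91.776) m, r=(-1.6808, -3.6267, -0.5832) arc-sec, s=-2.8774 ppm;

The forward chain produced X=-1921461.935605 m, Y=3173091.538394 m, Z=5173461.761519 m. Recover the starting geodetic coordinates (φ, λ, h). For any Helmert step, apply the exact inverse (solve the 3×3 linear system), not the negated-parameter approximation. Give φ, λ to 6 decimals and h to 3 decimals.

start: X=-1921461.9356, Y=3173091.5384, Z=5173461.7615 m
→ Helmert⁻¹: X=-1921645.7580, Y=3172976.4805, Z=5173628.0675
→ Helmert⁻¹: X=-1921475.8422, Y=3173364.5843, Z=5173363.6169
→ Helmert⁻¹: X=-1921680.3915, Y=3173167.9640, Z=5173274.7739
→ geod (Bowring, a=6378206.400): φ=54.54014400°, λ=121.19922800°, h=1993.2500 m

φ=54.540144°, λ=121.199228°, h=1993.250 m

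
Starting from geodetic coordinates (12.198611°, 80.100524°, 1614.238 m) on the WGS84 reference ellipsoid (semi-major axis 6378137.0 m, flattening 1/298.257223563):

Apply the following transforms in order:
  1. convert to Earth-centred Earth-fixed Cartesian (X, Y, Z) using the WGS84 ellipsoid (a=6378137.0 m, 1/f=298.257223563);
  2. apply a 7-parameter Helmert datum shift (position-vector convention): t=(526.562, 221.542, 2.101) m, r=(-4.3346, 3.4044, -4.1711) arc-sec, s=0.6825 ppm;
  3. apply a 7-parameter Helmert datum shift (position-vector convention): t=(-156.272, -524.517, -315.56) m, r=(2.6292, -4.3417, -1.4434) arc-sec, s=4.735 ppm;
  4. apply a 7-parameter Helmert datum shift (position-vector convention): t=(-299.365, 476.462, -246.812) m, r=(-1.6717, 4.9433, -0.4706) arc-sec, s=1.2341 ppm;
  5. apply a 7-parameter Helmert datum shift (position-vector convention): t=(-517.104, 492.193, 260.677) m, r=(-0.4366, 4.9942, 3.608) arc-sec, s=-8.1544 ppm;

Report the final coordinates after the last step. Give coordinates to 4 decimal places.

X=1071887.2312 m, Y=6144445.2555 m, Z=1338764.5215 m

start: φ=12.198611°, λ=80.100524°, h=1614.238 m
→ ECEF (a=6378137.000, f=1/298.257223563): X=1072202.8248, Y=6143776.9279, Z=1339226.5030
→ Helmert 7p (PV): X=1072876.4625, Y=6144009.1244, Z=1339082.7114
→ Helmert 7p (PV): X=1072740.0786, Y=6143489.1225, Z=1338874.3915
→ Helmert 7p (PV): X=1072488.1413, Y=6143981.5698, Z=1338553.7319
→ Helmert 7p (PV): X=1071887.2312, Y=6144445.2555, Z=1338764.5215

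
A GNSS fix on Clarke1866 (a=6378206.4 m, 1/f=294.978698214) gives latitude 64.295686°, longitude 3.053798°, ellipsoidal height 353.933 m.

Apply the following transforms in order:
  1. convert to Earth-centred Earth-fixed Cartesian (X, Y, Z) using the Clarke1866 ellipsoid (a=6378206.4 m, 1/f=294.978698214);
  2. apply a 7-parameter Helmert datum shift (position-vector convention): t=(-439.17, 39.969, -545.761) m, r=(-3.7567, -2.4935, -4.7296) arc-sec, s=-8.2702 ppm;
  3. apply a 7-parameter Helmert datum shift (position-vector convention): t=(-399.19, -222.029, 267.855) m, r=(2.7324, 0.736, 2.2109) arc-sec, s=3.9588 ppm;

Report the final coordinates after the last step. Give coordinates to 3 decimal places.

X=2769349.265 m, Y=147602.775 m, Z=5723935.405 m

start: φ=64.295686°, λ=3.053798°, h=353.933 m
→ ECEF (a=6378206.400, f=1/294.978698214): X=2770246.5418, Y=147790.8718, Z=5724215.1199
→ Helmert 7p (PV): X=2769718.6516, Y=147870.3523, Z=5723652.8155
→ Helmert 7p (PV): X=2769349.2648, Y=147602.7749, Z=5723935.4052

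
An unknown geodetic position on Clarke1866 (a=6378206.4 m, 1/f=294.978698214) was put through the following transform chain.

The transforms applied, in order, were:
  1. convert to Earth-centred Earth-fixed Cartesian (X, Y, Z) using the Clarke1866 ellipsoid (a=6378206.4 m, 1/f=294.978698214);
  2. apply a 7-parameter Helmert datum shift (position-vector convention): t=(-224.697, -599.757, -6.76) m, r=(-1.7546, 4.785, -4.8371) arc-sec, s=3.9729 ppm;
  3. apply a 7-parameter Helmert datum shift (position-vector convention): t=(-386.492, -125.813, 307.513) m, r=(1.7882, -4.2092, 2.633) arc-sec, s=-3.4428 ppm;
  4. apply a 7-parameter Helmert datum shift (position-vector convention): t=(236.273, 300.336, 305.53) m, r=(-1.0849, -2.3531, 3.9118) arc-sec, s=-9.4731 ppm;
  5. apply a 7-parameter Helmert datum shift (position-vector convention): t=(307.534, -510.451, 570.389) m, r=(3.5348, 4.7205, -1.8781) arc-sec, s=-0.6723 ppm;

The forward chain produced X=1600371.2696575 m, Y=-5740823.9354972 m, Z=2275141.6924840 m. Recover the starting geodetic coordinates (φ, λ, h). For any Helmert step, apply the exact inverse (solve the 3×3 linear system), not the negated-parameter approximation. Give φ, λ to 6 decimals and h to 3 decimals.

start: X=1600371.2697, Y=-5740823.9355, Z=2275141.6925 m
→ Helmert⁻¹: X=1600065.0200, Y=-5740263.7926, Z=2274707.8232
→ Helmert⁻¹: X=1599760.9776, Y=-5740660.8120, Z=2274375.3943
→ Helmert⁻¹: X=1600126.1065, Y=-5740555.4733, Z=2274092.8245
→ Helmert⁻¹: X=1600426.2969, Y=-5739914.7252, Z=2274078.8501
→ geod (Bowring, a=6378206.400): φ=21.01825600°, λ=-74.42025100°, h=2596.6670 m

φ=21.018256°, λ=-74.420251°, h=2596.667 m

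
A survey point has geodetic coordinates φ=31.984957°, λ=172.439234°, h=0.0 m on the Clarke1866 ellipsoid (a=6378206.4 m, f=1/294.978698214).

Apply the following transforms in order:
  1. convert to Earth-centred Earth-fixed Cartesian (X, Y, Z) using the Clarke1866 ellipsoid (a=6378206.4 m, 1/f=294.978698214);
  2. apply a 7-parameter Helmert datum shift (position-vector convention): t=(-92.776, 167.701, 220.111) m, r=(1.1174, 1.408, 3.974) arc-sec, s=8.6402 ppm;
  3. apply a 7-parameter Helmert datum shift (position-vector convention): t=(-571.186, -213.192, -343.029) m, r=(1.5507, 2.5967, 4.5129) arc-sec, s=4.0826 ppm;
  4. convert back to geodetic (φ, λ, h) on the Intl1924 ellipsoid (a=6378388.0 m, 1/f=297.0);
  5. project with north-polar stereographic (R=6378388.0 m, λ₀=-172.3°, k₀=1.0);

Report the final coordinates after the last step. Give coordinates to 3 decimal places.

start: φ=31.984957°, λ=172.439234°, h=0.000 m
→ ECEF (a=6378206.400, f=1/294.978698214): X=-5367978.2264, Y=712500.3258, Z=3358837.1463
→ Helmert 7p (PV): X=-5368108.1821, Y=712552.5639, Z=3359126.7813
→ Helmert 7p (PV): X=-5368674.5853, Y=712199.5768, Z=3358870.4035
→ geod (Bowring, a=6378388.000): φ=31.98091737°, λ=172.44335748°, h=346.9698 m
→ stereo (R=6378388.0, λ₀=-172.3°): E=-1861467.1251, N=-6824664.4300

E=-1861467.125 m, N=-6824664.430 m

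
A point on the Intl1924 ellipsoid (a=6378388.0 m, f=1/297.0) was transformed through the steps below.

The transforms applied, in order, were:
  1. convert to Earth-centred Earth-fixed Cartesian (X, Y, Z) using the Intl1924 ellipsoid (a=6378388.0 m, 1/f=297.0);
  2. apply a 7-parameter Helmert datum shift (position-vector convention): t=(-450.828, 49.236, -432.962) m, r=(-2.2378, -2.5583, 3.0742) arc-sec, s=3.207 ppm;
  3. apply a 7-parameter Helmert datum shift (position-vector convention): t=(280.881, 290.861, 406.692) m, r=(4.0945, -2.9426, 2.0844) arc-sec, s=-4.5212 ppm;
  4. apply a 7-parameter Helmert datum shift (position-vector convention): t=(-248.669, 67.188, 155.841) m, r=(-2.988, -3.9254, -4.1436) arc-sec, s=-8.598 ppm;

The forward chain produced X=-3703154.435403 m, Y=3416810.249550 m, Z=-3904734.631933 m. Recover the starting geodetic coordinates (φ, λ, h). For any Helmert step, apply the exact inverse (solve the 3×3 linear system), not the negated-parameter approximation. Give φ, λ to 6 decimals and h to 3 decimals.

φ=-37.963322°, λ=137.304119°, h=3928.246 m

start: X=-3703154.4354, Y=3416810.2496, Z=-3904734.6319 m
→ Helmert⁻¹: X=-3703080.5544, Y=3416754.6146, Z=-3904804.0787
→ Helmert⁻¹: X=-3703399.3671, Y=3416439.1030, Z=-3905243.4125
→ Helmert⁻¹: X=-3702934.1743, Y=3416476.4626, Z=-3904714.9345
→ geod (Bowring, a=6378388.000): φ=-37.96332200°, λ=137.30411900°, h=3928.2460 m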